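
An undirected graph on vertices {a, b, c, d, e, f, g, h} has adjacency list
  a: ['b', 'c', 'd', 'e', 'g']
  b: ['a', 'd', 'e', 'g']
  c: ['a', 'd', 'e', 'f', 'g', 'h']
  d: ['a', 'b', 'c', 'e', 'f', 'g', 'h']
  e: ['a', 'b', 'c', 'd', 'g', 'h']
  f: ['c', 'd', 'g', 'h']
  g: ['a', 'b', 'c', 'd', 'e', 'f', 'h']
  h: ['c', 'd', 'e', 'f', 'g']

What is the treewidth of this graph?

4

A width-4 tree decomposition is:
Bags: B1 = {c, d, e, g, h}  B2 = {a, c, d, e, g}  B3 = {a, b, d, e, g}  B4 = {c, d, f, g, h}
Tree: B1–B2, B2–B3, B1–B4
Each bag holds 5 vertices, so the decomposition has width 4, which upper-bounds the treewidth. Conversely, {c, d, e, g, h} is a clique of size 5, and the vertices of any clique must share a bag in every tree decomposition; so some bag has ≥ 5 vertices and tw(G) ≥ 4. Therefore the treewidth is 4.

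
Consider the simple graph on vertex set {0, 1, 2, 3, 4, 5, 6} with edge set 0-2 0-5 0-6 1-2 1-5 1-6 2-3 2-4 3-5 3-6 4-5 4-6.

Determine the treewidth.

3

A width-3 tree decomposition is:
Bags: B1 = {0, 2, 5, 6}  B2 = {2, 4, 5, 6}  B3 = {1, 2, 5, 6}  B4 = {2, 3, 5, 6}
Tree: B1–B2, B2–B3, B3–B4
The largest bag has 4 vertices, giving width 3; this decomposition certifies tw(G) ≤ 3. For the lower bound: the 4 vertex sets {0,6}, {4,5}, {2}, {1} are disjoint, each induces a connected subgraph, and every pair is joined by at least one edge of G. Contracting each set to a single vertex therefore yields K_{4} as a minor, and since treewidth is minor-monotone, tw(G) ≥ tw(K_{4}) = 3. The upper and lower bounds meet at 3, so that is the treewidth.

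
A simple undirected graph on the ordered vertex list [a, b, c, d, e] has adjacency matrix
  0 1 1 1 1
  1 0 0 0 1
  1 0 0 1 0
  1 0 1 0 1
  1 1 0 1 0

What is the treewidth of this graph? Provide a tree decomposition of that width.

Each bag holds 3 vertices, so the decomposition has width 2, which upper-bounds the treewidth. For the lower bound, the 3 vertices {a, d, e} are pairwise adjacent, and any tree decomposition puts a clique entirely inside one bag — forcing width ≥ 2. Therefore the treewidth is 2.

Treewidth 2.
One optimal decomposition is:
Bags: B1 = {a, b, e}  B2 = {a, d, e}  B3 = {a, c, d}
Tree: B1–B2, B2–B3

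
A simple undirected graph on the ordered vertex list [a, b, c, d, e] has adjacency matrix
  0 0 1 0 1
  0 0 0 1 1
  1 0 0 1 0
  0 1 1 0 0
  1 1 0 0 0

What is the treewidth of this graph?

A width-2 tree decomposition is:
Bags: B1 = {a, c, d}  B2 = {a, d, e}  B3 = {b, d, e}
Tree: B1–B2, B2–B3
The largest bag has 3 vertices, giving width 2; this decomposition certifies tw(G) ≤ 2. The edges d–c–a–e–b–d form a cycle, so G is not a tree and its treewidth is at least 2. The upper and lower bounds meet at 2, so that is the treewidth.

2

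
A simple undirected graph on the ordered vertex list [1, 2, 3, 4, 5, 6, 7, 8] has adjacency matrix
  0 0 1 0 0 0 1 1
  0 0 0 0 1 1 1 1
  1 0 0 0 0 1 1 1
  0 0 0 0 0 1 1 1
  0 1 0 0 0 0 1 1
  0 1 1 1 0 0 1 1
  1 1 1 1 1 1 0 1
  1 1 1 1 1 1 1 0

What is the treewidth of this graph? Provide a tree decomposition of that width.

Treewidth 3.
Bags: B1 = {2, 6, 7, 8}  B2 = {2, 5, 7, 8}  B3 = {3, 6, 7, 8}  B4 = {1, 3, 7, 8}  B5 = {4, 6, 7, 8}
Tree: B1–B2, B1–B3, B3–B4, B3–B5

The largest bag has 4 vertices, giving width 3; this decomposition certifies tw(G) ≤ 3. On the other hand G contains the 4-clique {1, 3, 7, 8}. A clique must lie in a single bag of any decomposition, so no decomposition can have width below 3. Therefore the treewidth is 3.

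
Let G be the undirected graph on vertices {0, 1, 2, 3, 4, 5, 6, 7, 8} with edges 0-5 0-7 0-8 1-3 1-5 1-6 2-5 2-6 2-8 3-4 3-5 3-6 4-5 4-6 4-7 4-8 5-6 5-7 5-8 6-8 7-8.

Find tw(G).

3

A width-3 tree decomposition is:
Bags: B1 = {4, 5, 6, 8}  B2 = {3, 4, 5, 6}  B3 = {1, 3, 5, 6}  B4 = {4, 5, 7, 8}  B5 = {0, 5, 7, 8}  B6 = {2, 5, 6, 8}
Tree: B1–B2, B2–B3, B1–B4, B4–B5, B1–B6
The largest bag has 4 vertices, giving width 3; this decomposition certifies tw(G) ≤ 3. For the lower bound, the 4 vertices {0, 5, 7, 8} are pairwise adjacent, and any tree decomposition puts a clique entirely inside one bag — forcing width ≥ 3. The upper and lower bounds meet at 3, so that is the treewidth.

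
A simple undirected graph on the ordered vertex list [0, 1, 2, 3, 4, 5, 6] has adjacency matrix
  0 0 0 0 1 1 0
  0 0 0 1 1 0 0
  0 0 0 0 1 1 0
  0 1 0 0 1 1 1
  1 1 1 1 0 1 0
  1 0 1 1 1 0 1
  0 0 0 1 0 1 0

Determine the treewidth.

2

A width-2 tree decomposition is:
Bags: B1 = {2, 4, 5}  B2 = {3, 4, 5}  B3 = {0, 4, 5}  B4 = {3, 5, 6}  B5 = {1, 3, 4}
Tree: B1–B2, B2–B3, B2–B4, B2–B5
Each bag holds 3 vertices, so the decomposition has width 2, which upper-bounds the treewidth. For the lower bound, the 3 vertices {1, 3, 4} are pairwise adjacent, and any tree decomposition puts a clique entirely inside one bag — forcing width ≥ 2. Hence tw(G) = 2 exactly.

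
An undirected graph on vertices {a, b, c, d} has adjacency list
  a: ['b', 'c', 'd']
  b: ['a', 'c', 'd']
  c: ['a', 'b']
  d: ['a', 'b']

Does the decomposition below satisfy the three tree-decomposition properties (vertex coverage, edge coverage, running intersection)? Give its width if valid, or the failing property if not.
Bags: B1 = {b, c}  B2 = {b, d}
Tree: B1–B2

No — vertex a appears in no bag.

A tree decomposition must satisfy three properties: every vertex lies in some bag; for every edge, both endpoints lie together in some bag; and for every vertex, the bags containing it form a connected subtree. Here vertex a appears in no bag, so the decomposition is invalid.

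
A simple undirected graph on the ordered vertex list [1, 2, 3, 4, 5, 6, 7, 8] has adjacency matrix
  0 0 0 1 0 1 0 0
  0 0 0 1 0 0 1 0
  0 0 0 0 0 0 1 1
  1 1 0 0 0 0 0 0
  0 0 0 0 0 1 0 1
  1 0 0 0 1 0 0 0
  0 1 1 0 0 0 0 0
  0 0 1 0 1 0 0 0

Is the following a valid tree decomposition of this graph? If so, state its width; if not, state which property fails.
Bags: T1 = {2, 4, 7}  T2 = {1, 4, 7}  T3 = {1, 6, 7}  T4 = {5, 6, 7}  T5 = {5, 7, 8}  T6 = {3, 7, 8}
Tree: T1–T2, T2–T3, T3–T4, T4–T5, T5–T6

Vertex coverage: the bags together contain {1, 2, 3, 4, 5, 6, 7, 8}, the full vertex set. Edge coverage: each edge of G has both endpoints in at least one bag. Running intersection: for every vertex, the bags containing it form a connected subtree. All three properties hold, so this is a valid tree decomposition of width max|bag| − 1 = 2, and hence tw(G) ≤ 2.

Yes; width 2.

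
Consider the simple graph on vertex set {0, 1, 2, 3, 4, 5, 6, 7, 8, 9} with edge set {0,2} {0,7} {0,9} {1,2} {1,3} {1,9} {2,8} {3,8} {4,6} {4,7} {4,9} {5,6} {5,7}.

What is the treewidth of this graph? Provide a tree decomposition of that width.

Treewidth 2.
Bags: B1 = {2, 3, 8}  B2 = {1, 2, 3}  B3 = {0, 1, 2}  B4 = {0, 1, 9}  B5 = {0, 7, 9}  B6 = {4, 7, 9}  B7 = {4, 5, 7}  B8 = {4, 5, 6}
Tree: B1–B2, B2–B3, B3–B4, B4–B5, B5–B6, B6–B7, B7–B8

Each bag holds 3 vertices, so the decomposition has width 2, which upper-bounds the treewidth. For the lower bound, G contains the cycle 8–3–1–2–8, so G is not a forest; only forests have treewidth ≤ 1, hence tw(G) ≥ 2. Combining the bounds, tw(G) = 2.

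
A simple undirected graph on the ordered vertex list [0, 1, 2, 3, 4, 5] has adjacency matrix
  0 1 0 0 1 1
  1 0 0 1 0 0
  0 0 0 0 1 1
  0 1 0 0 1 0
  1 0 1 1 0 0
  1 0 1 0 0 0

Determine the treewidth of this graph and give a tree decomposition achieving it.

Every bag has size at most 3, so the width is 3 − 1 = 2 and tw(G) ≤ 2. Since 5–2–4–0–5 is a cycle in G, G is not acyclic. Forests are exactly the graphs of treewidth ≤ 1, so tw(G) ≥ 2. Combining the bounds, tw(G) = 2.

Treewidth 2.
One optimal decomposition is:
Bags: B1 = {0, 2, 5}  B2 = {0, 2, 4}  B3 = {0, 1, 4}  B4 = {1, 3, 4}
Tree: B1–B2, B2–B3, B3–B4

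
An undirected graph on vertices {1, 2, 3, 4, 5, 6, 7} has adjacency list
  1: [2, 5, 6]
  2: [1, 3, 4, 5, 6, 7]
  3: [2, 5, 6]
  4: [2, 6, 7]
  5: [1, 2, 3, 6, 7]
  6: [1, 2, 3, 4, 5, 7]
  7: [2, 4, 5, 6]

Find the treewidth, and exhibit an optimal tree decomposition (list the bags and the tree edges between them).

Treewidth 3.
One such decomposition:
Bags: B1 = {2, 5, 6, 7}  B2 = {2, 4, 6, 7}  B3 = {2, 3, 5, 6}  B4 = {1, 2, 5, 6}
Tree: B1–B2, B1–B3, B1–B4

Every bag has size at most 4, so the width is 4 − 1 = 3 and tw(G) ≤ 3. For the lower bound, the 4 vertices {2, 4, 6, 7} are pairwise adjacent, and any tree decomposition puts a clique entirely inside one bag — forcing width ≥ 3. Therefore the treewidth is 3.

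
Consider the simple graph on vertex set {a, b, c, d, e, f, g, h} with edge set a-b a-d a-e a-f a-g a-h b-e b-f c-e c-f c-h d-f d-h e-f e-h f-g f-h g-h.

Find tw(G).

3

A width-3 tree decomposition is:
Bags: B1 = {a, e, f, h}  B2 = {a, b, e, f}  B3 = {a, f, g, h}  B4 = {a, d, f, h}  B5 = {c, e, f, h}
Tree: B1–B2, B1–B3, B1–B4, B1–B5
Each bag holds 4 vertices, so the decomposition has width 3, which upper-bounds the treewidth. Conversely, {c, e, f, h} is a clique of size 4, and the vertices of any clique must share a bag in every tree decomposition; so some bag has ≥ 4 vertices and tw(G) ≥ 3. Hence tw(G) = 3 exactly.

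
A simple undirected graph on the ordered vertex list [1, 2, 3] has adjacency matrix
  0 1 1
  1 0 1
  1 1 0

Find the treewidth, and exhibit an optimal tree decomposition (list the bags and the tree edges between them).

A single bag containing all 3 vertices is trivially a valid decomposition of width 2. Conversely, {1, 2, 3} is a clique of size 3, and the vertices of any clique must share a bag in every tree decomposition; so some bag has ≥ 3 vertices and tw(G) ≥ 2. Hence tw(G) = 2 exactly.

Treewidth 2.
One optimal decomposition is:
Bags: B1 = {1, 2, 3}
Tree: (single bag)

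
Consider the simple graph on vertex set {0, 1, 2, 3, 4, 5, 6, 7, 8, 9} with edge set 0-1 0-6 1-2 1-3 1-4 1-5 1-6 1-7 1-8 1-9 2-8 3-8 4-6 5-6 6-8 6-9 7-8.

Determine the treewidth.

A width-2 tree decomposition is:
Bags: B1 = {1, 5, 6}  B2 = {1, 6, 9}  B3 = {1, 6, 8}  B4 = {0, 1, 6}  B5 = {1, 3, 8}  B6 = {1, 4, 6}  B7 = {1, 2, 8}  B8 = {1, 7, 8}
Tree: B1–B2, B2–B3, B2–B4, B3–B5, B1–B6, B3–B7, B3–B8
Each bag holds 3 vertices, so the decomposition has width 2, which upper-bounds the treewidth. For the lower bound, the 3 vertices {1, 2, 8} are pairwise adjacent, and any tree decomposition puts a clique entirely inside one bag — forcing width ≥ 2. The upper and lower bounds meet at 2, so that is the treewidth.

2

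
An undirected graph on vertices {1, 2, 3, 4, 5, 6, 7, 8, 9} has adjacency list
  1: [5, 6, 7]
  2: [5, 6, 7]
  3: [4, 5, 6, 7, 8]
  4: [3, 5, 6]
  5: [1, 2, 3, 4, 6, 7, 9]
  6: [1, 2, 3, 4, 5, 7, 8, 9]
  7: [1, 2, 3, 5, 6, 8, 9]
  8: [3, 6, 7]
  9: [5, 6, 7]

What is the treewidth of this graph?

3

A width-3 tree decomposition is:
Bags: B1 = {3, 5, 6, 7}  B2 = {1, 5, 6, 7}  B3 = {3, 6, 7, 8}  B4 = {2, 5, 6, 7}  B5 = {3, 4, 5, 6}  B6 = {5, 6, 7, 9}
Tree: B1–B2, B1–B3, B1–B4, B1–B5, B1–B6
The largest bag has 4 vertices, giving width 3; this decomposition certifies tw(G) ≤ 3. Conversely, {3, 6, 7, 8} is a clique of size 4, and the vertices of any clique must share a bag in every tree decomposition; so some bag has ≥ 4 vertices and tw(G) ≥ 3. Hence tw(G) = 3 exactly.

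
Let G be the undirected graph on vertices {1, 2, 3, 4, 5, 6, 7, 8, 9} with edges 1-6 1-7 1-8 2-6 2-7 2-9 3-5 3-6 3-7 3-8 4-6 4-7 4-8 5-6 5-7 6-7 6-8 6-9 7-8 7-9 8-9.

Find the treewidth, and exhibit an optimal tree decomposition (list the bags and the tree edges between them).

Treewidth 3.
Bags: B1 = {2, 6, 7, 9}  B2 = {6, 7, 8, 9}  B3 = {3, 6, 7, 8}  B4 = {1, 6, 7, 8}  B5 = {4, 6, 7, 8}  B6 = {3, 5, 6, 7}
Tree: B1–B2, B2–B3, B2–B4, B4–B5, B3–B6

Every bag has size at most 4, so the width is 4 − 1 = 3 and tw(G) ≤ 3. For the lower bound, the 4 vertices {1, 6, 7, 8} are pairwise adjacent, and any tree decomposition puts a clique entirely inside one bag — forcing width ≥ 3. Combining the bounds, tw(G) = 3.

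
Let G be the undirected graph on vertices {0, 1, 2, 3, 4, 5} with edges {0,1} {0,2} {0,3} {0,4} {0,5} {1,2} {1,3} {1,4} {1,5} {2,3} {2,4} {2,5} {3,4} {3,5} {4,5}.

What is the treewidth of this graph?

A width-5 tree decomposition is:
Bags: B1 = {0, 1, 2, 3, 4, 5}
Tree: (single bag)
A single bag containing all 6 vertices is trivially a valid decomposition of width 5. On the other hand G contains the 6-clique {0, 1, 2, 3, 4, 5}. A clique must lie in a single bag of any decomposition, so no decomposition can have width below 5. Therefore the treewidth is 5.

5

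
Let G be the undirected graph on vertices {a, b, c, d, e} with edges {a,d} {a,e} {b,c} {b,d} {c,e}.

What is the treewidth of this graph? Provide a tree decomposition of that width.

Each bag holds 3 vertices, so the decomposition has width 2, which upper-bounds the treewidth. The edges b–d–a–e–c–b form a cycle, so G is not a tree and its treewidth is at least 2. Combining the bounds, tw(G) = 2.

Treewidth 2.
One optimal decomposition is:
Bags: B1 = {a, b, d}  B2 = {a, b, e}  B3 = {b, c, e}
Tree: B1–B2, B2–B3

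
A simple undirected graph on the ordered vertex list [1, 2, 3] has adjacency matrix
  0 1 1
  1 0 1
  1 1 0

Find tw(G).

2

A width-2 tree decomposition is:
Bags: B1 = {1, 2, 3}
Tree: (single bag)
With just one bag of size 3, the width is 3 − 1 = 2, so tw(G) ≤ 2. Conversely, {1, 2, 3} is a clique of size 3, and the vertices of any clique must share a bag in every tree decomposition; so some bag has ≥ 3 vertices and tw(G) ≥ 2. Hence tw(G) = 2 exactly.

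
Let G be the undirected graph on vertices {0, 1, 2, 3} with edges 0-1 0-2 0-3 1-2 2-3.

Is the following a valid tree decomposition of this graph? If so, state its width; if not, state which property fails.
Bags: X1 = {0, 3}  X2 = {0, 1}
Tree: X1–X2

No — vertex 2 appears in no bag.

A tree decomposition must satisfy three properties: every vertex lies in some bag; for every edge, both endpoints lie together in some bag; and for every vertex, the bags containing it form a connected subtree. Here vertex 2 appears in no bag, so the decomposition is invalid.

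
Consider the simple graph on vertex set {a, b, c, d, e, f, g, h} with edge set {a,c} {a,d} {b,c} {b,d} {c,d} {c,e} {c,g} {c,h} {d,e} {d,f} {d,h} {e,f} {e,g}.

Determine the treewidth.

A width-2 tree decomposition is:
Bags: B1 = {c, e, g}  B2 = {c, d, e}  B3 = {a, c, d}  B4 = {b, c, d}  B5 = {c, d, h}  B6 = {d, e, f}
Tree: B1–B2, B2–B3, B2–B4, B3–B5, B2–B6
Each bag holds 3 vertices, so the decomposition has width 2, which upper-bounds the treewidth. For the lower bound, the 3 vertices {c, d, e} are pairwise adjacent, and any tree decomposition puts a clique entirely inside one bag — forcing width ≥ 2. Combining the bounds, tw(G) = 2.

2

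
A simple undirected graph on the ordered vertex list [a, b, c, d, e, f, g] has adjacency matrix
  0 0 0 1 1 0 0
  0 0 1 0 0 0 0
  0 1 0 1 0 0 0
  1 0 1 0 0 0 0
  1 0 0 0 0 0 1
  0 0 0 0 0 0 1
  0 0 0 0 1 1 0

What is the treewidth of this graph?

A width-1 tree decomposition is:
Bags: B1 = {f, g}  B2 = {e, g}  B3 = {a, e}  B4 = {a, d}  B5 = {c, d}  B6 = {b, c}
Tree: B1–B2, B2–B3, B3–B4, B4–B5, B5–B6
The largest bag has 2 vertices, giving width 1; this decomposition certifies tw(G) ≤ 1. Since G has at least one edge (e.g. f–g), it is not an edgeless graph, so tw(G) ≥ 1. Combining the bounds, tw(G) = 1.

1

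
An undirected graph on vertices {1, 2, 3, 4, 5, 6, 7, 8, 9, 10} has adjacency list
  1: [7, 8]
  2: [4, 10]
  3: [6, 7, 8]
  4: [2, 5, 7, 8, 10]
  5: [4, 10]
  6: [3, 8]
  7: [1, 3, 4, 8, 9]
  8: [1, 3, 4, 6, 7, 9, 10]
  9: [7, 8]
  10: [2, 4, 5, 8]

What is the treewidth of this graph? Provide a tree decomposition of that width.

Treewidth 2.
One optimal decomposition is:
Bags: B1 = {7, 8, 9}  B2 = {4, 7, 8}  B3 = {3, 7, 8}  B4 = {4, 8, 10}  B5 = {4, 5, 10}  B6 = {3, 6, 8}  B7 = {2, 4, 10}  B8 = {1, 7, 8}
Tree: B1–B2, B2–B3, B2–B4, B4–B5, B3–B6, B5–B7, B1–B8

Each bag holds 3 vertices, so the decomposition has width 2, which upper-bounds the treewidth. On the other hand G contains the 3-clique {4, 8, 10}. A clique must lie in a single bag of any decomposition, so no decomposition can have width below 2. Therefore the treewidth is 2.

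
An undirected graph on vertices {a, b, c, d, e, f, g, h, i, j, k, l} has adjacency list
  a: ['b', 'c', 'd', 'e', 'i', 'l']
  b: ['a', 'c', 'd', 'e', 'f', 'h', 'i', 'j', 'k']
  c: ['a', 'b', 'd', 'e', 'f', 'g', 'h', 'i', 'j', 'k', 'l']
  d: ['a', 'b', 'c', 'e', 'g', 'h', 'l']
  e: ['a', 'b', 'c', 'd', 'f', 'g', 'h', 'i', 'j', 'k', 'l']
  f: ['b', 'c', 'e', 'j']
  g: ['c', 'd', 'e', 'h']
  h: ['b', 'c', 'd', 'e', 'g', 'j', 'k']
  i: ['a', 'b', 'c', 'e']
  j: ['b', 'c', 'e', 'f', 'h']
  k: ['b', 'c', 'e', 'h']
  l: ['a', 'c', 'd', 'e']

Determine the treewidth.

4

A width-4 tree decomposition is:
Bags: B1 = {a, b, c, d, e}  B2 = {b, c, d, e, h}  B3 = {a, c, d, e, l}  B4 = {c, d, e, g, h}  B5 = {b, c, e, h, k}  B6 = {a, b, c, e, i}  B7 = {b, c, e, h, j}  B8 = {b, c, e, f, j}
Tree: B1–B2, B1–B3, B2–B4, B2–B5, B1–B6, B5–B7, B7–B8
The largest bag has 5 vertices, giving width 4; this decomposition certifies tw(G) ≤ 4. On the other hand G contains the 5-clique {c, d, e, g, h}. A clique must lie in a single bag of any decomposition, so no decomposition can have width below 4. Therefore the treewidth is 4.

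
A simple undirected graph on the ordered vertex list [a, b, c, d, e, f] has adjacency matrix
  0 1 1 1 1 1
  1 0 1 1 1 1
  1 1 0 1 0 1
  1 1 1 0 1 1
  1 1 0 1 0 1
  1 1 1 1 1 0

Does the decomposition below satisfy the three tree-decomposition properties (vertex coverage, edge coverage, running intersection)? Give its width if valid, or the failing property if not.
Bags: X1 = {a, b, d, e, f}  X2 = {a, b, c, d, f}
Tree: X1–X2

Yes; width 4.

Every vertex of G appears in some bag (union = {a, b, c, d, e, f}); every edge is covered by a bag; and for each vertex v the set of bags containing v is connected in the bag tree. The decomposition is therefore valid. The largest bag has 5 vertices, so the width is 4.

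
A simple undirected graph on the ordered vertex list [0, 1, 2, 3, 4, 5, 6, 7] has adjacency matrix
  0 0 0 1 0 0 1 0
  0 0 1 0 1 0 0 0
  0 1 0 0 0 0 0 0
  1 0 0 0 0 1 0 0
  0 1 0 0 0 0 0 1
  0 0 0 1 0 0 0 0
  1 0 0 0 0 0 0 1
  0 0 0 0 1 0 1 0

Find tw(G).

A width-1 tree decomposition is:
Bags: B1 = {1, 2}  B2 = {1, 4}  B3 = {4, 7}  B4 = {6, 7}  B5 = {0, 6}  B6 = {0, 3}  B7 = {3, 5}
Tree: B1–B2, B2–B3, B3–B4, B4–B5, B5–B6, B6–B7
The largest bag has 2 vertices, giving width 1; this decomposition certifies tw(G) ≤ 1. G has an edge, so its treewidth is at least 1. Hence tw(G) = 1 exactly.

1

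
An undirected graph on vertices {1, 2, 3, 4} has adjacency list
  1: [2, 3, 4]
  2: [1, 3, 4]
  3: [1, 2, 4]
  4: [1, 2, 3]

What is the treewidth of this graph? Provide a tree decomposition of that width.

A single bag containing all 4 vertices is trivially a valid decomposition of width 3. Conversely, {1, 2, 3, 4} is a clique of size 4, and the vertices of any clique must share a bag in every tree decomposition; so some bag has ≥ 4 vertices and tw(G) ≥ 3. Hence tw(G) = 3 exactly.

Treewidth 3.
One such decomposition:
Bags: B1 = {1, 2, 3, 4}
Tree: (single bag)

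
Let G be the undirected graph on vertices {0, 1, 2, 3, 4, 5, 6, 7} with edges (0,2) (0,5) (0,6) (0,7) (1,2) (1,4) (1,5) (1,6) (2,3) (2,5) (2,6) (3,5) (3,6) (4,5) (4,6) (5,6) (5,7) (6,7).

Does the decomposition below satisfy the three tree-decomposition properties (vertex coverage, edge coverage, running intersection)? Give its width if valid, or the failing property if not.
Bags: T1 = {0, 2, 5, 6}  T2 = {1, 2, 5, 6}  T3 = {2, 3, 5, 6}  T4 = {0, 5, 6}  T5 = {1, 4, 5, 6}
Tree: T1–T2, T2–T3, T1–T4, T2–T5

A tree decomposition must satisfy three properties: every vertex lies in some bag; for every edge, both endpoints lie together in some bag; and for every vertex, the bags containing it form a connected subtree. Here vertex 7 appears in no bag, so the decomposition is invalid.

No — vertex 7 appears in no bag.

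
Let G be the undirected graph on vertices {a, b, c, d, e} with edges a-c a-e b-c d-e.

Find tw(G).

1

A width-1 tree decomposition is:
Bags: B1 = {b, c}  B2 = {a, c}  B3 = {a, e}  B4 = {d, e}
Tree: B1–B2, B2–B3, B3–B4
Every bag has size at most 2, so the width is 2 − 1 = 1 and tw(G) ≤ 1. Any graph with an edge has treewidth ≥ 1, and G has the edge b–c. Therefore the treewidth is 1.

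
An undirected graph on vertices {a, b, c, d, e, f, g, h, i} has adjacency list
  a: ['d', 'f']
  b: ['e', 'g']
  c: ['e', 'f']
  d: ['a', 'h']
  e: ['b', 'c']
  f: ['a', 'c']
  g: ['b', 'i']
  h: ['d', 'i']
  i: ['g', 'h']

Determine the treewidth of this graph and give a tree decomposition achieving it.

Treewidth 2.
One such decomposition:
Bags: B1 = {b, g, i}  B2 = {b, e, i}  B3 = {c, e, i}  B4 = {c, f, i}  B5 = {a, f, i}  B6 = {a, d, i}  B7 = {d, h, i}
Tree: B1–B2, B2–B3, B3–B4, B4–B5, B5–B6, B6–B7

The largest bag has 3 vertices, giving width 2; this decomposition certifies tw(G) ≤ 2. The edges i–g–b–e–c–f–a–d–h–i form a cycle, so G is not a tree and its treewidth is at least 2. Combining the bounds, tw(G) = 2.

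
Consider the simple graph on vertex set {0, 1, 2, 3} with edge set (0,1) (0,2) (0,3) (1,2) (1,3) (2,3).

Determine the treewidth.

3

A width-3 tree decomposition is:
Bags: B1 = {0, 1, 2, 3}
Tree: (single bag)
With just one bag of size 4, the width is 4 − 1 = 3, so tw(G) ≤ 3. Conversely, {0, 1, 2, 3} is a clique of size 4, and the vertices of any clique must share a bag in every tree decomposition; so some bag has ≥ 4 vertices and tw(G) ≥ 3. The upper and lower bounds meet at 3, so that is the treewidth.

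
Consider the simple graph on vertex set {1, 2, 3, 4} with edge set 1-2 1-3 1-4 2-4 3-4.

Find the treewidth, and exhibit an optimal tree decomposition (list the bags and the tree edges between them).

Each bag holds 3 vertices, so the decomposition has width 2, which upper-bounds the treewidth. On the other hand G contains the 3-clique {1, 2, 4}. A clique must lie in a single bag of any decomposition, so no decomposition can have width below 2. Combining the bounds, tw(G) = 2.

Treewidth 2.
One such decomposition:
Bags: B1 = {1, 2, 4}  B2 = {1, 3, 4}
Tree: B1–B2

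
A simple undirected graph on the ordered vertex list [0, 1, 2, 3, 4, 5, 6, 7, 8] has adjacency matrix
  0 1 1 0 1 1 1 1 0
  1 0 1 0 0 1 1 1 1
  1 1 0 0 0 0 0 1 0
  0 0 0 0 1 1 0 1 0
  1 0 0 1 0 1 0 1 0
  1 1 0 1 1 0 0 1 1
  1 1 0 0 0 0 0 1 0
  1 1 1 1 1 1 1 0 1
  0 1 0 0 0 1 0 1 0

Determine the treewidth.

3

A width-3 tree decomposition is:
Bags: B1 = {0, 1, 5, 7}  B2 = {0, 4, 5, 7}  B3 = {1, 5, 7, 8}  B4 = {3, 4, 5, 7}  B5 = {0, 1, 2, 7}  B6 = {0, 1, 6, 7}
Tree: B1–B2, B1–B3, B2–B4, B1–B5, B1–B6
The largest bag has 4 vertices, giving width 3; this decomposition certifies tw(G) ≤ 3. On the other hand G contains the 4-clique {0, 1, 2, 7}. A clique must lie in a single bag of any decomposition, so no decomposition can have width below 3. Therefore the treewidth is 3.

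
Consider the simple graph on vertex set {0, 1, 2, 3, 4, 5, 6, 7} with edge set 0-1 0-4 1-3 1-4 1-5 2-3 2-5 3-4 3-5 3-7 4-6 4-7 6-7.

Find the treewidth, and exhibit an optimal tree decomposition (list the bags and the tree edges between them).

Each bag holds 3 vertices, so the decomposition has width 2, which upper-bounds the treewidth. For the lower bound, the 3 vertices {0, 1, 4} are pairwise adjacent, and any tree decomposition puts a clique entirely inside one bag — forcing width ≥ 2. Combining the bounds, tw(G) = 2.

Treewidth 2.
One such decomposition:
Bags: B1 = {1, 3, 4}  B2 = {0, 1, 4}  B3 = {1, 3, 5}  B4 = {3, 4, 7}  B5 = {2, 3, 5}  B6 = {4, 6, 7}
Tree: B1–B2, B1–B3, B1–B4, B3–B5, B4–B6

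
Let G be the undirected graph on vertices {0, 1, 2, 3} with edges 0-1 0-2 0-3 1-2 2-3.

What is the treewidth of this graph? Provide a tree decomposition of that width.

The largest bag has 3 vertices, giving width 2; this decomposition certifies tw(G) ≤ 2. For the lower bound, the 3 vertices {0, 1, 2} are pairwise adjacent, and any tree decomposition puts a clique entirely inside one bag — forcing width ≥ 2. The upper and lower bounds meet at 2, so that is the treewidth.

Treewidth 2.
One optimal decomposition is:
Bags: B1 = {0, 2, 3}  B2 = {0, 1, 2}
Tree: B1–B2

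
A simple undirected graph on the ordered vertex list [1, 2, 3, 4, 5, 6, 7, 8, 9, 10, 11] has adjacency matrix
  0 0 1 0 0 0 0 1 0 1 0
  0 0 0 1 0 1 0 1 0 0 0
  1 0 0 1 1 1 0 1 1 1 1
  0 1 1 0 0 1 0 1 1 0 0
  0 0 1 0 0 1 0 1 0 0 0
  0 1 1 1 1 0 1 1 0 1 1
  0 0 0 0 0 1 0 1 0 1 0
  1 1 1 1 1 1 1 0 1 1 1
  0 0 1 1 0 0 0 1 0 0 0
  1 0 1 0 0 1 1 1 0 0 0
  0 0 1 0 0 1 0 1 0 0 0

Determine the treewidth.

A width-3 tree decomposition is:
Bags: B1 = {3, 6, 8, 10}  B2 = {3, 4, 6, 8}  B3 = {2, 4, 6, 8}  B4 = {3, 6, 8, 11}  B5 = {3, 4, 8, 9}  B6 = {3, 5, 6, 8}  B7 = {1, 3, 8, 10}  B8 = {6, 7, 8, 10}
Tree: B1–B2, B2–B3, B1–B4, B2–B5, B1–B6, B1–B7, B1–B8
The largest bag has 4 vertices, giving width 3; this decomposition certifies tw(G) ≤ 3. On the other hand G contains the 4-clique {2, 4, 6, 8}. A clique must lie in a single bag of any decomposition, so no decomposition can have width below 3. Therefore the treewidth is 3.

3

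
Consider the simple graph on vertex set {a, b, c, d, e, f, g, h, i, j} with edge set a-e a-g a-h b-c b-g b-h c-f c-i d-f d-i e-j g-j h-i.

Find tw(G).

A width-2 tree decomposition is:
Bags: B1 = {d, f, i}  B2 = {c, f, i}  B3 = {c, h, i}  B4 = {b, c, h}  B5 = {a, b, h}  B6 = {a, b, g}  B7 = {a, e, g}  B8 = {e, g, j}
Tree: B1–B2, B2–B3, B3–B4, B4–B5, B5–B6, B6–B7, B7–B8
The largest bag has 3 vertices, giving width 2; this decomposition certifies tw(G) ≤ 2. The edges d–f–c–i–d form a cycle, so G is not a tree and its treewidth is at least 2. Combining the bounds, tw(G) = 2.

2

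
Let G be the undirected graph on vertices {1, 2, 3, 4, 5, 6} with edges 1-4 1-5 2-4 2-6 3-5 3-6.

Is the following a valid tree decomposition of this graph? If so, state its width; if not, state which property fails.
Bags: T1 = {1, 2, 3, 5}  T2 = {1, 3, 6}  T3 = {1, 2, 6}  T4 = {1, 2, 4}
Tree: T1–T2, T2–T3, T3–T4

A tree decomposition must satisfy three properties: every vertex lies in some bag; for every edge, both endpoints lie together in some bag; and for every vertex, the bags containing it form a connected subtree. Here bags containing vertex 2 are not connected in the tree, so the decomposition is invalid.

No — bags containing vertex 2 are not connected in the tree.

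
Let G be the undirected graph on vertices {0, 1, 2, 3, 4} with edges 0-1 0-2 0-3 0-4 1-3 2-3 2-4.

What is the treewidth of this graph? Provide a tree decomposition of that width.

Treewidth 2.
One optimal decomposition is:
Bags: B1 = {0, 1, 3}  B2 = {0, 2, 3}  B3 = {0, 2, 4}
Tree: B1–B2, B2–B3

Every bag has size at most 3, so the width is 3 − 1 = 2 and tw(G) ≤ 2. On the other hand G contains the 3-clique {0, 1, 3}. A clique must lie in a single bag of any decomposition, so no decomposition can have width below 2. The upper and lower bounds meet at 2, so that is the treewidth.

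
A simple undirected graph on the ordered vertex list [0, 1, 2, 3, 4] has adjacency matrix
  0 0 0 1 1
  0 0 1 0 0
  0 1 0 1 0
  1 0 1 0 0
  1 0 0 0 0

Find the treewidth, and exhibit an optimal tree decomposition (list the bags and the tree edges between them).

Treewidth 1.
Bags: B1 = {0, 4}  B2 = {0, 3}  B3 = {2, 3}  B4 = {1, 2}
Tree: B1–B2, B2–B3, B3–B4

Every bag has size at most 2, so the width is 2 − 1 = 1 and tw(G) ≤ 1. G has an edge, so its treewidth is at least 1. Combining the bounds, tw(G) = 1.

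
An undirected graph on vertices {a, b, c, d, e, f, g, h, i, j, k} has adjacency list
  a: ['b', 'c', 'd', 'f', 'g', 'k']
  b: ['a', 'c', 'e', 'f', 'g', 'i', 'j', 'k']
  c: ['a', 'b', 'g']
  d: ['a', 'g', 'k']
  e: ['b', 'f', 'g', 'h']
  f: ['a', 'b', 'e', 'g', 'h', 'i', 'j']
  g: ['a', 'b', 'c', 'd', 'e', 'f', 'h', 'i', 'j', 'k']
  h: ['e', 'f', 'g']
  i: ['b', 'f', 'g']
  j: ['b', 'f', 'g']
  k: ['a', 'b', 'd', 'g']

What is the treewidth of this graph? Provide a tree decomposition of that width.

The largest bag has 4 vertices, giving width 3; this decomposition certifies tw(G) ≤ 3. Conversely, {a, d, g, k} is a clique of size 4, and the vertices of any clique must share a bag in every tree decomposition; so some bag has ≥ 4 vertices and tw(G) ≥ 3. Combining the bounds, tw(G) = 3.

Treewidth 3.
One such decomposition:
Bags: B1 = {a, b, f, g}  B2 = {a, b, g, k}  B3 = {b, e, f, g}  B4 = {b, f, g, j}  B5 = {a, b, c, g}  B6 = {a, d, g, k}  B7 = {e, f, g, h}  B8 = {b, f, g, i}
Tree: B1–B2, B1–B3, B3–B4, B1–B5, B2–B6, B3–B7, B3–B8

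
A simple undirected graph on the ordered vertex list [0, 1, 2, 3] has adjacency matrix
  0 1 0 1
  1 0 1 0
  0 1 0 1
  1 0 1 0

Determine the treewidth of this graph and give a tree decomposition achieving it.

Treewidth 2.
One such decomposition:
Bags: B1 = {1, 2, 3}  B2 = {0, 1, 3}
Tree: B1–B2

Every bag has size at most 3, so the width is 3 − 1 = 2 and tw(G) ≤ 2. For the lower bound, G contains the cycle 3–2–1–0–3, so G is not a forest; only forests have treewidth ≤ 1, hence tw(G) ≥ 2. Hence tw(G) = 2 exactly.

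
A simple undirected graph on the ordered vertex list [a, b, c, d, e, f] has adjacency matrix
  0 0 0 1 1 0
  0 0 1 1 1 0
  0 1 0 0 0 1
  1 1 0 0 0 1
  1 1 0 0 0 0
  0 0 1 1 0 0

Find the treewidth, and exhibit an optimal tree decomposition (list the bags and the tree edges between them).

The largest bag has 3 vertices, giving width 2; this decomposition certifies tw(G) ≤ 2. For the lower bound, G contains the cycle c–f–d–b–c, so G is not a forest; only forests have treewidth ≤ 1, hence tw(G) ≥ 2. Hence tw(G) = 2 exactly.

Treewidth 2.
Bags: B1 = {b, c, f}  B2 = {b, d, f}  B3 = {b, d, e}  B4 = {a, d, e}
Tree: B1–B2, B2–B3, B3–B4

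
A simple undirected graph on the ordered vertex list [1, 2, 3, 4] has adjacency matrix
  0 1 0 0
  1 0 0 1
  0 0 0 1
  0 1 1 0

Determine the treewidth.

1

A width-1 tree decomposition is:
Bags: B1 = {3, 4}  B2 = {2, 4}  B3 = {1, 2}
Tree: B1–B2, B2–B3
The largest bag has 2 vertices, giving width 1; this decomposition certifies tw(G) ≤ 1. Since G has at least one edge (e.g. 3–4), it is not an edgeless graph, so tw(G) ≥ 1. Hence tw(G) = 1 exactly.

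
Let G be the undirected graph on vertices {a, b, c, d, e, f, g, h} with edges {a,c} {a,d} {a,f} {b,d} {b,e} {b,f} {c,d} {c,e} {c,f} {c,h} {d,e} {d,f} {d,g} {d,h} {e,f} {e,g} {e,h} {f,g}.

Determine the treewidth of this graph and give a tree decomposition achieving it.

The largest bag has 4 vertices, giving width 3; this decomposition certifies tw(G) ≤ 3. Conversely, {c, d, e, h} is a clique of size 4, and the vertices of any clique must share a bag in every tree decomposition; so some bag has ≥ 4 vertices and tw(G) ≥ 3. Combining the bounds, tw(G) = 3.

Treewidth 3.
One optimal decomposition is:
Bags: B1 = {c, d, e, f}  B2 = {c, d, e, h}  B3 = {b, d, e, f}  B4 = {d, e, f, g}  B5 = {a, c, d, f}
Tree: B1–B2, B1–B3, B1–B4, B1–B5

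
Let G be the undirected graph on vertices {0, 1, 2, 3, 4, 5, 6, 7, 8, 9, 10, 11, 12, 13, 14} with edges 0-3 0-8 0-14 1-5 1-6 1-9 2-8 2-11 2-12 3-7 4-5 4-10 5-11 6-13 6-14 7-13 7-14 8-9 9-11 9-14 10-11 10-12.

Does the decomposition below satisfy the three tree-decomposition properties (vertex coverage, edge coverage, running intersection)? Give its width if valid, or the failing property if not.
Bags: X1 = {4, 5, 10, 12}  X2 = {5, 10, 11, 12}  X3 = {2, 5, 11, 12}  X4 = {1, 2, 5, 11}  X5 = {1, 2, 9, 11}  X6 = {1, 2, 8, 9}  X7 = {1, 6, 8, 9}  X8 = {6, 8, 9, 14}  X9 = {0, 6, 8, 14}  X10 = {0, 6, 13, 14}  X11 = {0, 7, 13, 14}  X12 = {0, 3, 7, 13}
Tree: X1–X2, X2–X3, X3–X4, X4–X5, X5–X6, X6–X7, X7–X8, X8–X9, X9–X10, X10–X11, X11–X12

Yes; width 3.

Checking the three conditions: (i) the bags cover all of {0, 1, 2, 3, 4, 5, 6, 7, 8, 9, 10, 11, 12, 13, 14}; (ii) for each edge, some bag contains both endpoints; (iii) the bags containing any fixed vertex form a subtree. All hold, so the decomposition is valid with width 4 − 1 = 3.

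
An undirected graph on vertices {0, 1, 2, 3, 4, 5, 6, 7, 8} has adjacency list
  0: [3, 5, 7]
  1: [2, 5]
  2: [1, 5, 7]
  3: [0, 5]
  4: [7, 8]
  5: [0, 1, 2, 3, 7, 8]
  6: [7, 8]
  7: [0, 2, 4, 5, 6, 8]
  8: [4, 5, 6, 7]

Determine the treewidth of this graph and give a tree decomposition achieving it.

The largest bag has 3 vertices, giving width 2; this decomposition certifies tw(G) ≤ 2. On the other hand G contains the 3-clique {4, 7, 8}. A clique must lie in a single bag of any decomposition, so no decomposition can have width below 2. Therefore the treewidth is 2.

Treewidth 2.
Bags: B1 = {0, 5, 7}  B2 = {5, 7, 8}  B3 = {0, 3, 5}  B4 = {2, 5, 7}  B5 = {4, 7, 8}  B6 = {6, 7, 8}  B7 = {1, 2, 5}
Tree: B1–B2, B1–B3, B2–B4, B2–B5, B2–B6, B4–B7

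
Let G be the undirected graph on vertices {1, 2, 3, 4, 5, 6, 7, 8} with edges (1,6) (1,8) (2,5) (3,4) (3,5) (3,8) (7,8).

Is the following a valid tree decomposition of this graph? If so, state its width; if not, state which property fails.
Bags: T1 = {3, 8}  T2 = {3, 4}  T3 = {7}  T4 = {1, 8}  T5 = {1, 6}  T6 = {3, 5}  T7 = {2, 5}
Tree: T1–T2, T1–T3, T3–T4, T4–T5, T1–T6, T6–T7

A tree decomposition must satisfy three properties: every vertex lies in some bag; for every edge, both endpoints lie together in some bag; and for every vertex, the bags containing it form a connected subtree. Here edge (8,7) lies in no bag, so the decomposition is invalid.

No — edge (8,7) lies in no bag.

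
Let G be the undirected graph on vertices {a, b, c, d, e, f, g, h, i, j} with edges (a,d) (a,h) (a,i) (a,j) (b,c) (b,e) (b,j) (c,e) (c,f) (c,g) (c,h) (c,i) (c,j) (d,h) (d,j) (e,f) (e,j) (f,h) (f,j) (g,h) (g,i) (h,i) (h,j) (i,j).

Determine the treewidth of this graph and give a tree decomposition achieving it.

Every bag has size at most 4, so the width is 4 − 1 = 3 and tw(G) ≤ 3. For the lower bound, the 4 vertices {c, g, h, i} are pairwise adjacent, and any tree decomposition puts a clique entirely inside one bag — forcing width ≥ 3. The upper and lower bounds meet at 3, so that is the treewidth.

Treewidth 3.
One such decomposition:
Bags: B1 = {a, h, i, j}  B2 = {c, h, i, j}  B3 = {c, g, h, i}  B4 = {a, d, h, j}  B5 = {c, f, h, j}  B6 = {c, e, f, j}  B7 = {b, c, e, j}
Tree: B1–B2, B2–B3, B1–B4, B2–B5, B5–B6, B6–B7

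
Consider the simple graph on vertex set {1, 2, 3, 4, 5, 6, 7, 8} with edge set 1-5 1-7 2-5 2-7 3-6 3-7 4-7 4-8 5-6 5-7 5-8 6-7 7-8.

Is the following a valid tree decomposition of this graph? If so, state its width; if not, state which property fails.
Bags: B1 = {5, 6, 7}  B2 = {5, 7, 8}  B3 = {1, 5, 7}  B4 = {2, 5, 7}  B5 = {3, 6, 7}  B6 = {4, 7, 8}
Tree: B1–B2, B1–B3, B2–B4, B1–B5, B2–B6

Yes; width 2.

Every vertex of G appears in some bag (union = {1, 2, 3, 4, 5, 6, 7, 8}); every edge is covered by a bag; and for each vertex v the set of bags containing v is connected in the bag tree. The decomposition is therefore valid. The largest bag has 3 vertices, so the width is 2.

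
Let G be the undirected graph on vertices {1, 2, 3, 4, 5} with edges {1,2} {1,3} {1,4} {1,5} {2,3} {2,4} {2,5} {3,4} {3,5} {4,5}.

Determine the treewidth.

A width-4 tree decomposition is:
Bags: B1 = {1, 2, 3, 4, 5}
Tree: (single bag)
With just one bag of size 5, the width is 5 − 1 = 4, so tw(G) ≤ 4. For the lower bound, the 5 vertices {1, 2, 3, 4, 5} are pairwise adjacent, and any tree decomposition puts a clique entirely inside one bag — forcing width ≥ 4. Therefore the treewidth is 4.

4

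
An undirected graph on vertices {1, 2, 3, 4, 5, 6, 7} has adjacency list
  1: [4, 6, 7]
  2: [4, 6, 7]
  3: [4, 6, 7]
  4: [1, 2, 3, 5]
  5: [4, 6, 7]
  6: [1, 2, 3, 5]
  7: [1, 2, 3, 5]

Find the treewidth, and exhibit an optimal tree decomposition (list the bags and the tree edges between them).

The largest bag has 4 vertices, giving width 3; this decomposition certifies tw(G) ≤ 3. For the lower bound: the 4 vertex sets {2,6}, {4,5}, {7}, {1} are disjoint, each induces a connected subgraph, and every pair is joined by at least one edge of G. Contracting each set to a single vertex therefore yields K_{4} as a minor, and since treewidth is minor-monotone, tw(G) ≥ tw(K_{4}) = 3. The upper and lower bounds meet at 3, so that is the treewidth.

Treewidth 3.
One optimal decomposition is:
Bags: B1 = {2, 4, 6, 7}  B2 = {4, 5, 6, 7}  B3 = {1, 4, 6, 7}  B4 = {3, 4, 6, 7}
Tree: B1–B2, B2–B3, B3–B4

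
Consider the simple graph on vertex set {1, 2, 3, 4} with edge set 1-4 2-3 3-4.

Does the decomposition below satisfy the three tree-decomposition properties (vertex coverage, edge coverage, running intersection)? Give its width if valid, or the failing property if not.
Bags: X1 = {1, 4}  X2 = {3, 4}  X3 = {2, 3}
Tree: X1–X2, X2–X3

Yes; width 1.

Checking the three conditions: (i) the bags cover all of {1, 2, 3, 4}; (ii) for each edge, some bag contains both endpoints; (iii) the bags containing any fixed vertex form a subtree. All hold, so the decomposition is valid with width 2 − 1 = 1.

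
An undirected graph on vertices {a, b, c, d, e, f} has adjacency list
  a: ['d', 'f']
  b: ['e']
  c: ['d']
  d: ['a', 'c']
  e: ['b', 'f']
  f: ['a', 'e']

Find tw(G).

A width-1 tree decomposition is:
Bags: B1 = {b, e}  B2 = {e, f}  B3 = {a, f}  B4 = {a, d}  B5 = {c, d}
Tree: B1–B2, B2–B3, B3–B4, B4–B5
Each bag holds 2 vertices, so the decomposition has width 1, which upper-bounds the treewidth. Any graph with an edge has treewidth ≥ 1, and G has the edge b–e. Therefore the treewidth is 1.

1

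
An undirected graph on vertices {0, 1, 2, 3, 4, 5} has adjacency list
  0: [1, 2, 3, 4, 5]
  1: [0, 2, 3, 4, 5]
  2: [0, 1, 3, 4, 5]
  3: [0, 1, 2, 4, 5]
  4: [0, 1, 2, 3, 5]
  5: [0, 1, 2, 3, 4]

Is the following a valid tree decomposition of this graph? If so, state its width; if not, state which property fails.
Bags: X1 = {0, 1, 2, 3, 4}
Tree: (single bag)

A tree decomposition must satisfy three properties: every vertex lies in some bag; for every edge, both endpoints lie together in some bag; and for every vertex, the bags containing it form a connected subtree. Here vertex 5 appears in no bag, so the decomposition is invalid.

No — vertex 5 appears in no bag.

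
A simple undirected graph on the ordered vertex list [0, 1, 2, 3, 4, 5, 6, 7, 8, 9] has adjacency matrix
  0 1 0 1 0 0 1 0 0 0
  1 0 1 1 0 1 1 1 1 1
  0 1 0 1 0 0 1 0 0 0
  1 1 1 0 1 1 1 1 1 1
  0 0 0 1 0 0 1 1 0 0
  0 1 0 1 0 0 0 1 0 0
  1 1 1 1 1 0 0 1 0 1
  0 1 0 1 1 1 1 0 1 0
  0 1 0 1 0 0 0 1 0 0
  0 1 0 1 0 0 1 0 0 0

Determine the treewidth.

3

A width-3 tree decomposition is:
Bags: B1 = {0, 1, 3, 6}  B2 = {1, 3, 6, 7}  B3 = {1, 3, 6, 9}  B4 = {1, 3, 7, 8}  B5 = {1, 2, 3, 6}  B6 = {3, 4, 6, 7}  B7 = {1, 3, 5, 7}
Tree: B1–B2, B1–B3, B2–B4, B3–B5, B2–B6, B2–B7
Each bag holds 4 vertices, so the decomposition has width 3, which upper-bounds the treewidth. On the other hand G contains the 4-clique {1, 3, 7, 8}. A clique must lie in a single bag of any decomposition, so no decomposition can have width below 3. The upper and lower bounds meet at 3, so that is the treewidth.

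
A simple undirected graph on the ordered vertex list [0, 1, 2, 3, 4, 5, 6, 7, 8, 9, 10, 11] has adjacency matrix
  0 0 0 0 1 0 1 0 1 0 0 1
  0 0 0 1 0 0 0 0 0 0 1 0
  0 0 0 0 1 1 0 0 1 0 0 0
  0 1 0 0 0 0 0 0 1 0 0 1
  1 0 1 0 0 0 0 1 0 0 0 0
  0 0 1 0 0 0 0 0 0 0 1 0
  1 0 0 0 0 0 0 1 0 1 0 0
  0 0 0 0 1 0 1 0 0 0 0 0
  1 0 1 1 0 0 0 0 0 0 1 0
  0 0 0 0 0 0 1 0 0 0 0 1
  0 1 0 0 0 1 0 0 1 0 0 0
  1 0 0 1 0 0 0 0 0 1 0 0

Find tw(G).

A width-3 tree decomposition is:
Bags: B1 = {4, 6, 7, 9}  B2 = {0, 4, 6, 9}  B3 = {0, 4, 9, 11}  B4 = {0, 2, 4, 11}  B5 = {0, 2, 8, 11}  B6 = {2, 3, 8, 11}  B7 = {2, 3, 5, 8}  B8 = {3, 5, 8, 10}  B9 = {1, 3, 5, 10}
Tree: B1–B2, B2–B3, B3–B4, B4–B5, B5–B6, B6–B7, B7–B8, B8–B9
The largest bag has 4 vertices, giving width 3; this decomposition certifies tw(G) ≤ 3. For the lower bound: the 4 vertex sets {6,7,9}, {4}, {0}, {2,3,8,11} are disjoint, each induces a connected subgraph, and every pair is joined by at least one edge of G. Contracting each set to a single vertex therefore yields K_{4} as a minor, and since treewidth is minor-monotone, tw(G) ≥ tw(K_{4}) = 3. Hence tw(G) = 3 exactly.

3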